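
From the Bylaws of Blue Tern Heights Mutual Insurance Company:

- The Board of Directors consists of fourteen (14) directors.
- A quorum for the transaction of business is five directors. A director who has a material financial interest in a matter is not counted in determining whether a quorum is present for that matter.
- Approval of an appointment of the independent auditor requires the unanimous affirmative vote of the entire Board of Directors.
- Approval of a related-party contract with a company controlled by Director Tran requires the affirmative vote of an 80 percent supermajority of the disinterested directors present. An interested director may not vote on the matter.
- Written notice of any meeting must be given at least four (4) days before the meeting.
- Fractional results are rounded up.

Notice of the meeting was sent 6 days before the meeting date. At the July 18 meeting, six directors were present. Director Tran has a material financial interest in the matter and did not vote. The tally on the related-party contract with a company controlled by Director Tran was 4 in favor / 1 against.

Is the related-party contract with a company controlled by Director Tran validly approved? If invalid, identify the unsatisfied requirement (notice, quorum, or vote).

Valid — all requirements satisfied.

Notice: 6 days given; 4 required (6 ≥ 4). Satisfied.
Quorum: 6 present, but the 1 interested director does not count, leaving 5. Quorum is 5. Satisfied.
Vote: the related-party contract with a company controlled by Director Tran requires four-fifths of the disinterested directors present (6 − 1 = 5). 4/5 of 5 = 4, so 4 affirmative votes are needed; 4 voted in favor. Satisfied.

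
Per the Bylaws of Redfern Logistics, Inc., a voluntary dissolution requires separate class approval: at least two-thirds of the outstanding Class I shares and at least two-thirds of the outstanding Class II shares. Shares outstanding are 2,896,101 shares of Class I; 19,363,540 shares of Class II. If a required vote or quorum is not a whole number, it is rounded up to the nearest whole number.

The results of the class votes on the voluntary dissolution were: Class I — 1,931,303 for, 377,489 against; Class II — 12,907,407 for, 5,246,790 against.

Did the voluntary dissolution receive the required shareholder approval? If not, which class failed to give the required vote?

Class I: 2/3 of 2896101 = 1930734; 1,930,734 required, 1,931,303 in favor — approved.
Class II: 2/3 of 19363540 = 12909026.67, rounded up to 12909027; 12,909,027 required, 12,907,407 in favor — not approved.

Not approved — the Class II shares did not give the required vote.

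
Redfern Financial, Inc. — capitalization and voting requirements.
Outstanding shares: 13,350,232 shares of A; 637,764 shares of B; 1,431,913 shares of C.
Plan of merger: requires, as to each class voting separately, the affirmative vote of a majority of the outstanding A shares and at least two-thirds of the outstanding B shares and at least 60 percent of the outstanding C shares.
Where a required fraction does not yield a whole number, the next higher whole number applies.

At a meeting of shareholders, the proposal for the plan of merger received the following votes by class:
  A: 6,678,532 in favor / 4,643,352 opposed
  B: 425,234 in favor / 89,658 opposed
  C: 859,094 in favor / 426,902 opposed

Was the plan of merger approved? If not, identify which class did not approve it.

Not approved — the C shares did not give the required vote.

A: a majority of 13350232 is 6675117; 6,675,117 required, 6,678,532 in favor — approved.
B: 2/3 of 637764 = 425176; 425,176 required, 425,234 in favor — approved.
C: 3/5 of 1431913 = 859147.80, rounded up to 859148; 859,148 required, 859,094 in favor — not approved.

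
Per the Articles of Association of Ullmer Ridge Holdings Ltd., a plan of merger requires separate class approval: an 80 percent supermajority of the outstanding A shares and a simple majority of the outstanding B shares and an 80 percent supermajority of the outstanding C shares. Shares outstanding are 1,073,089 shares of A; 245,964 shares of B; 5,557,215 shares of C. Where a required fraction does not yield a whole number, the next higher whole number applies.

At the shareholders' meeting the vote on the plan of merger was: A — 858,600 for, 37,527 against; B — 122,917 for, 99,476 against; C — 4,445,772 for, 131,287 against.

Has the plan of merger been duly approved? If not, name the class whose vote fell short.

A: 4/5 of 1073089 = 858471.20, rounded up to 858472; 858,472 required, 858,600 in favor — approved.
B: a majority of 245964 is 122983; 122,983 required, 122,917 in favor — not approved.
C: 4/5 of 5557215 = 4445772; 4,445,772 required, 4,445,772 in favor — approved.

Not approved — the B shares did not give the required vote.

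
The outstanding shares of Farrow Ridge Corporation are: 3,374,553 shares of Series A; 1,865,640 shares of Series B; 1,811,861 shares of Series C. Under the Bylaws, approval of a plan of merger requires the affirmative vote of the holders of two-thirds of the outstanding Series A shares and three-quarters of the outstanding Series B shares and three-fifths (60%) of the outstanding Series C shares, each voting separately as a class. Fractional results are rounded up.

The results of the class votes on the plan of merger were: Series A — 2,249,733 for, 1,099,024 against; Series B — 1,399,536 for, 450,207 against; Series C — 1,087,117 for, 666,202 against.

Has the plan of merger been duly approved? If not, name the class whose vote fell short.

Series A: 2/3 of 3374553 = 2249702; 2,249,702 required, 2,249,733 in favor — approved.
Series B: 3/4 of 1865640 = 1399230; 1,399,230 required, 1,399,536 in favor — approved.
Series C: 3/5 of 1811861 = 1087116.60, rounded up to 1087117; 1,087,117 required, 1,087,117 in favor — approved.

Approved — every class gave the required vote.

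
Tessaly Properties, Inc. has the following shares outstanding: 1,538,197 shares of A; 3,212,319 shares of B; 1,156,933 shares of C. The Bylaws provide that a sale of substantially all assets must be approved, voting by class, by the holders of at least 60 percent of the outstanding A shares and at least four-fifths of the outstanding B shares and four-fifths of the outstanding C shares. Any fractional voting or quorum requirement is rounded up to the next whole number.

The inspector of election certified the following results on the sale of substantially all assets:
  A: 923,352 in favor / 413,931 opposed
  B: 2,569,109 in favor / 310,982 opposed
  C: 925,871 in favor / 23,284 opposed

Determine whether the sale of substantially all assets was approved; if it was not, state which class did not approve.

A: 3/5 of 1538197 = 922918.20, rounded up to 922919; 922,919 required, 923,352 in favor — approved.
B: 4/5 of 3212319 = 2569855.20, rounded up to 2569856; 2,569,856 required, 2,569,109 in favor — not approved.
C: 4/5 of 1156933 = 925546.40, rounded up to 925547; 925,547 required, 925,871 in favor — approved.

Not approved — the B shares did not give the required vote.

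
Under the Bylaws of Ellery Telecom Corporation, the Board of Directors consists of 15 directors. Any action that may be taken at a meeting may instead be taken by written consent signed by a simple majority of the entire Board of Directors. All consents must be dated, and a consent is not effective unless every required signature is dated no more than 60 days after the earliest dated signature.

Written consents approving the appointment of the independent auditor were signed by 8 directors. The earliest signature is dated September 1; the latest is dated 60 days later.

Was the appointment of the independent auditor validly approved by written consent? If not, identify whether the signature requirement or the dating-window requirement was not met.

Signatures required: a simple majority of 15 — a majority of 15 is 8, so 8 needed; 8 signed. Sufficient.
Dating window: the latest signature is 60 days after the earliest; the limit is 60 days. Within the window.

Effective — both the signature and dating-window requirements are satisfied.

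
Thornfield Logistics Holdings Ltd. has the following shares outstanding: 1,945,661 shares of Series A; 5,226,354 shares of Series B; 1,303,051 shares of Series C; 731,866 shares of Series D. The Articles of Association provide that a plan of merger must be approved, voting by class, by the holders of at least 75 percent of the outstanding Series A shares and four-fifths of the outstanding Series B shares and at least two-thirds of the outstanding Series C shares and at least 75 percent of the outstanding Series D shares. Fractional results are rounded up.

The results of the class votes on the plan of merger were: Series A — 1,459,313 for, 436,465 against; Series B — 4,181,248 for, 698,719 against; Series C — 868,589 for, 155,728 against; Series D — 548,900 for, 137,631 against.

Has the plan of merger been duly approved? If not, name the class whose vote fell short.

Series A: 3/4 of 1945661 = 1459245.75, rounded up to 1459246; 1,459,246 required, 1,459,313 in favor — approved.
Series B: 4/5 of 5226354 = 4181083.20, rounded up to 4181084; 4,181,084 required, 4,181,248 in favor — approved.
Series C: 2/3 of 1303051 = 868700.67, rounded up to 868701; 868,701 required, 868,589 in favor — not approved.
Series D: 3/4 of 731866 = 548899.50, rounded up to 548900; 548,900 required, 548,900 in favor — approved.

Not approved — the Series C shares did not give the required vote.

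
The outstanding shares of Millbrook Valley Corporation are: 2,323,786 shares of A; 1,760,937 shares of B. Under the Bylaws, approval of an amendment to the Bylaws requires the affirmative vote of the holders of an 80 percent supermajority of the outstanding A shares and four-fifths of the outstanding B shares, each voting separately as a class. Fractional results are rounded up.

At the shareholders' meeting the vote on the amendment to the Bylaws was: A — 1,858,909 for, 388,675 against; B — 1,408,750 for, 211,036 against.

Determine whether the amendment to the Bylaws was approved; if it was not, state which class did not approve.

Not approved — the A shares did not give the required vote.

A: 4/5 of 2323786 = 1859028.80, rounded up to 1859029; 1,859,029 required, 1,858,909 in favor — not approved.
B: 4/5 of 1760937 = 1408749.60, rounded up to 1408750; 1,408,750 required, 1,408,750 in favor — approved.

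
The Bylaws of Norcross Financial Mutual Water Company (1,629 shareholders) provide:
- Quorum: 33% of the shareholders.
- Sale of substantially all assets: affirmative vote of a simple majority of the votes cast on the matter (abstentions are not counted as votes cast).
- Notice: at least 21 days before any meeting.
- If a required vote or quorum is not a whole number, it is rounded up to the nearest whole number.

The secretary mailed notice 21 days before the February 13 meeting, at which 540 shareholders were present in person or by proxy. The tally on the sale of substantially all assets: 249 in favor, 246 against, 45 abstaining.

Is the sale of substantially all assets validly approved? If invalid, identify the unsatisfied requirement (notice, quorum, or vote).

Valid — all requirements satisfied.

Notice: 21 days given; 21 required. Satisfied.
Quorum: 33% of 1,629 = 537.57, rounded up to 538; 540 present. Satisfied.
Vote: requires a majority of the votes cast (540 − 45 abstaining = 495); a majority of 495 is 248, so 248 needed; 249 in favor. Satisfied.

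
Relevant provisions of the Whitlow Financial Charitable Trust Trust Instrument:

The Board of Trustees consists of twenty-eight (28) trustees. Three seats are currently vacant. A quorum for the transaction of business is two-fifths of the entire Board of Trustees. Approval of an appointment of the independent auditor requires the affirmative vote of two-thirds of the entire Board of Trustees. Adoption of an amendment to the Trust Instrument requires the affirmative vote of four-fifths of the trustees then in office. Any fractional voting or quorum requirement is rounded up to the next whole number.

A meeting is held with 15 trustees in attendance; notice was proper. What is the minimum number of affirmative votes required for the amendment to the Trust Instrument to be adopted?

20

The amendment to the Trust Instrument requires four-fifths of the trustees then in office (25).
4/5 of 25 = 20.
(Only 15 can vote, so the amendment to the Trust Instrument cannot pass at this meeting, but the required vote is still 20.)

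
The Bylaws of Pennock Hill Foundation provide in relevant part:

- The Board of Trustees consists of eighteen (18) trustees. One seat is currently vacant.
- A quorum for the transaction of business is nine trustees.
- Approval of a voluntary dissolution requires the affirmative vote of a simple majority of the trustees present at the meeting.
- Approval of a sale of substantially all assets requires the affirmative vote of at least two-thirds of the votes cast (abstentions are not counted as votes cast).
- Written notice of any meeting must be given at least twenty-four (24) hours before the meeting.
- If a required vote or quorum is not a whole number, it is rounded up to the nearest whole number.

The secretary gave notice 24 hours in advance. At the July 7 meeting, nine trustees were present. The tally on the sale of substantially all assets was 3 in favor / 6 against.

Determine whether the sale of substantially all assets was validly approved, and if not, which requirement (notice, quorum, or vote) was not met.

Invalid — vote requirement not satisfied.

Notice: 24 hours given; 24 required (24 ≥ 24). Satisfied.
Quorum: 9 present; quorum is 9. Satisfied.
Vote: the sale of substantially all assets requires two-thirds of the votes cast (9). 2/3 of 9 = 6, so 6 affirmative votes are needed; 3 voted in favor. Not satisfied.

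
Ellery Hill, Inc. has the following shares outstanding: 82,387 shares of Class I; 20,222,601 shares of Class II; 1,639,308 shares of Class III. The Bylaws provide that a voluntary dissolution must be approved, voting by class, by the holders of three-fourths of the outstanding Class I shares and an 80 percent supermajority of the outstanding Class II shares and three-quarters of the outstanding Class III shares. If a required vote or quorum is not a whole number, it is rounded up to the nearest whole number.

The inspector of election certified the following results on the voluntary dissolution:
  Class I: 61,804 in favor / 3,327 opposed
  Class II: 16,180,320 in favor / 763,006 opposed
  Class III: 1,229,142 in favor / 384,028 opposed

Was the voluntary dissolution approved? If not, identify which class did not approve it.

Class I: 3/4 of 82387 = 61790.25, rounded up to 61791; 61,791 required, 61,804 in favor — approved.
Class II: 4/5 of 20222601 = 16178080.80, rounded up to 16178081; 16,178,081 required, 16,180,320 in favor — approved.
Class III: 3/4 of 1639308 = 1229481; 1,229,481 required, 1,229,142 in favor — not approved.

Not approved — the Class III shares did not give the required vote.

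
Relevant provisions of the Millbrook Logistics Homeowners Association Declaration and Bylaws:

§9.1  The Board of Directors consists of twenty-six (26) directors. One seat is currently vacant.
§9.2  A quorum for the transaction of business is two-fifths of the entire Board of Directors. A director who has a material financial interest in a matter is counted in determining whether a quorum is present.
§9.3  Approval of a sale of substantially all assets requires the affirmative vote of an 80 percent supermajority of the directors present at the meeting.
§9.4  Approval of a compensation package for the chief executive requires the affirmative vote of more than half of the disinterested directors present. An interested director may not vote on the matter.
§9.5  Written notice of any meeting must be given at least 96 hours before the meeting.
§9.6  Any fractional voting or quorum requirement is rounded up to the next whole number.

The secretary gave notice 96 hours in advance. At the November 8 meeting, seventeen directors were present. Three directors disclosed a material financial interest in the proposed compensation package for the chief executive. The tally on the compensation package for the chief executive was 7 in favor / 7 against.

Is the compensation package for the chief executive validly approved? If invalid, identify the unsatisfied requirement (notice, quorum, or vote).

Invalid — vote requirement not satisfied.

Notice: 96 hours given; 96 required (96 ≥ 96). Satisfied.
Quorum: 17 present (interested directors count toward quorum); quorum is 11. Satisfied.
Vote: the compensation package for the chief executive requires a majority of the disinterested directors present (17 − 3 = 14). A majority of 14 is 8, so 8 affirmative votes are needed; 7 voted in favor. Not satisfied.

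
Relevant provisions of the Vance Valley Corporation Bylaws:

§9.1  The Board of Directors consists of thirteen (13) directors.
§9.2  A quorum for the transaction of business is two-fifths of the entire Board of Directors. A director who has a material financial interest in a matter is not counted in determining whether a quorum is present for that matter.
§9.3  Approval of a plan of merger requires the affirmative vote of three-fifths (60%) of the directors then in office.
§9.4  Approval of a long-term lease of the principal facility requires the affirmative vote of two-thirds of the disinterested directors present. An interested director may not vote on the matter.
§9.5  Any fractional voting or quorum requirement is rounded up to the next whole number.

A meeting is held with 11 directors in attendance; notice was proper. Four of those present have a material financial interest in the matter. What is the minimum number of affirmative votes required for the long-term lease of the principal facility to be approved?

The long-term lease of the principal facility requires two-thirds of the disinterested directors present (11 − 4 = 7).
2/3 of 7 = 4.67, rounded up to 5.

5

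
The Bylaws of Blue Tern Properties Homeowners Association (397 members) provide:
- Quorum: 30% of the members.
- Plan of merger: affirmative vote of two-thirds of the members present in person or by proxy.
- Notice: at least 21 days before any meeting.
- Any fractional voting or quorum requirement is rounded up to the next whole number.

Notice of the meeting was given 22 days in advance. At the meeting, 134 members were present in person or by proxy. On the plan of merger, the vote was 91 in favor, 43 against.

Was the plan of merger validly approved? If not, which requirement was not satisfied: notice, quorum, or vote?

Valid — all requirements satisfied.

Notice: 22 days given; 21 required. Satisfied.
Quorum: 30% of 397 = 119.10, rounded up to 120; 134 present. Satisfied.
Vote: requires two-thirds of those present (134); 2/3 of 134 = 89.33, rounded up to 90, so 90 needed; 91 in favor. Satisfied.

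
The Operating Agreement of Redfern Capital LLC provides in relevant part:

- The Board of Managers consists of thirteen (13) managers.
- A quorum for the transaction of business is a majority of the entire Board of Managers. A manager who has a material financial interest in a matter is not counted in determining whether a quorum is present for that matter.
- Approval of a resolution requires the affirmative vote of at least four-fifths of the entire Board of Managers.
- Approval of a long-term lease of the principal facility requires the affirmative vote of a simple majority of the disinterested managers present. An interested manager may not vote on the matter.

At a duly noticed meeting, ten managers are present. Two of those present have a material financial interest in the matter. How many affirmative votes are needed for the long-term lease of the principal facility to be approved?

5

The long-term lease of the principal facility requires a majority of the disinterested managers present (10 − 2 = 8).
A majority of 8 is 5.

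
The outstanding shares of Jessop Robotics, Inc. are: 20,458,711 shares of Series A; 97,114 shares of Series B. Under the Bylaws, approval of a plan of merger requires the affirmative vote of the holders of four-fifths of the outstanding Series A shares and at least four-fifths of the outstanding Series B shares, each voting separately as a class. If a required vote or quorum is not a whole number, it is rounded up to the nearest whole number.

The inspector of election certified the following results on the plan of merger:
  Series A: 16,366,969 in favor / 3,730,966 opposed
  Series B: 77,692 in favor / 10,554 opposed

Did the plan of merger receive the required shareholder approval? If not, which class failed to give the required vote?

Series A: 4/5 of 20458711 = 16366968.80, rounded up to 16366969; 16,366,969 required, 16,366,969 in favor — approved.
Series B: 4/5 of 97114 = 77691.20, rounded up to 77692; 77,692 required, 77,692 in favor — approved.

Approved — every class gave the required vote.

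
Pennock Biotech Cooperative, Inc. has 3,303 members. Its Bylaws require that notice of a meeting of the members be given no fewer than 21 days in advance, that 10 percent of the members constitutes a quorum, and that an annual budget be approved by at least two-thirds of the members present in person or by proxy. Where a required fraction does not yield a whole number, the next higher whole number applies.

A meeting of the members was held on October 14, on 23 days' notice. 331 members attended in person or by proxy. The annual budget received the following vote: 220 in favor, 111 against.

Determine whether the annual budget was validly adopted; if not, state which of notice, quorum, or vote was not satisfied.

Invalid — vote requirement not satisfied.

Notice: 23 days given; 21 required. Satisfied.
Quorum: 10% of 3,303 = 330.30, rounded up to 331; 331 present. Satisfied.
Vote: requires two-thirds of those present (331); 2/3 of 331 = 220.67, rounded up to 221, so 221 needed; 220 in favor. Not satisfied.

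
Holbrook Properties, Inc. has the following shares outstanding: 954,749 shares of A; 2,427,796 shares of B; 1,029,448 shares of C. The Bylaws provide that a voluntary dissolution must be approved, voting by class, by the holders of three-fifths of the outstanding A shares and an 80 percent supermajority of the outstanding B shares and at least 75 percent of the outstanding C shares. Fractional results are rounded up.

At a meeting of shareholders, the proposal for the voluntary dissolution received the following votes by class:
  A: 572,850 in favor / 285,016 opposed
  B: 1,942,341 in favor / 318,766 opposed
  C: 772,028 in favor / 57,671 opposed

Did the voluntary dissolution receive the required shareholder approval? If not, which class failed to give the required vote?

A: 3/5 of 954749 = 572849.40, rounded up to 572850; 572,850 required, 572,850 in favor — approved.
B: 4/5 of 2427796 = 1942236.80, rounded up to 1942237; 1,942,237 required, 1,942,341 in favor — approved.
C: 3/4 of 1029448 = 772086; 772,086 required, 772,028 in favor — not approved.

Not approved — the C shares did not give the required vote.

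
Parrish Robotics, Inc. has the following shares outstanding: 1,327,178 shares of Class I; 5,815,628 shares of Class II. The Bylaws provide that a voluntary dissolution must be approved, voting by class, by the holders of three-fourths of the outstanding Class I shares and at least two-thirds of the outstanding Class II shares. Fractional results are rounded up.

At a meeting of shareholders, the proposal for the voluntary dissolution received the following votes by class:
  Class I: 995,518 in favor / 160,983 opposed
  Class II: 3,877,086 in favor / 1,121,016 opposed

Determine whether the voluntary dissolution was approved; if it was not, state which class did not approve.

Approved — every class gave the required vote.

Class I: 3/4 of 1327178 = 995383.50, rounded up to 995384; 995,384 required, 995,518 in favor — approved.
Class II: 2/3 of 5815628 = 3877085.33, rounded up to 3877086; 3,877,086 required, 3,877,086 in favor — approved.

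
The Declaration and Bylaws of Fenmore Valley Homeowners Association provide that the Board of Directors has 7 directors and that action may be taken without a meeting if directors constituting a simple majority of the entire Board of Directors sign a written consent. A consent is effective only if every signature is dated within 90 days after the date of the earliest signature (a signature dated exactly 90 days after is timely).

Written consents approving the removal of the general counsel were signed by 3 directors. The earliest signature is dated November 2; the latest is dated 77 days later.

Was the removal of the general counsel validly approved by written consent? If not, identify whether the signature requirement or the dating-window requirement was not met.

Not effective — insufficient signatures.

Signatures required: a simple majority of 7 — a majority of 7 is 4, so 4 needed; 3 signed. Insufficient.
Dating window: the latest signature is 77 days after the earliest; the limit is 90 days. Within the window.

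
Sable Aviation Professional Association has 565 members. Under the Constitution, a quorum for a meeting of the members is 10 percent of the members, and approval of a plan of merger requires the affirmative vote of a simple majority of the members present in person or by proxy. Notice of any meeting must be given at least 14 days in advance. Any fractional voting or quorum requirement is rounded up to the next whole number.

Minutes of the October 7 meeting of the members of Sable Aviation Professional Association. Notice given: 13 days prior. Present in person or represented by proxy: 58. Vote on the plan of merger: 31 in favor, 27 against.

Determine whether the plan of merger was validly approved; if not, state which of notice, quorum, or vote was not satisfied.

Notice: 13 days given; 14 required. Not satisfied.
Quorum: 10% of 565 = 56.50, rounded up to 57; 58 present. Satisfied.
Vote: requires a majority of those present (58); a majority of 58 is 30, so 30 needed; 31 in favor. Satisfied.

Invalid — notice requirement not satisfied.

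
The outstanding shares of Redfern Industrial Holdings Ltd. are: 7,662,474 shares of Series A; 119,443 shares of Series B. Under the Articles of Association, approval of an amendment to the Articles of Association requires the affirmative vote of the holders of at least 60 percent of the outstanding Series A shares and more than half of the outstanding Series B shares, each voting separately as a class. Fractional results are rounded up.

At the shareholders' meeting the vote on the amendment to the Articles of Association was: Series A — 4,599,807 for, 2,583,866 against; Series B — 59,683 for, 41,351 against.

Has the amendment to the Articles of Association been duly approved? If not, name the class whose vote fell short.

Series A: 3/5 of 7662474 = 4597484.40, rounded up to 4597485; 4,597,485 required, 4,599,807 in favor — approved.
Series B: a majority of 119443 is 59722; 59,722 required, 59,683 in favor — not approved.

Not approved — the Series B shares did not give the required vote.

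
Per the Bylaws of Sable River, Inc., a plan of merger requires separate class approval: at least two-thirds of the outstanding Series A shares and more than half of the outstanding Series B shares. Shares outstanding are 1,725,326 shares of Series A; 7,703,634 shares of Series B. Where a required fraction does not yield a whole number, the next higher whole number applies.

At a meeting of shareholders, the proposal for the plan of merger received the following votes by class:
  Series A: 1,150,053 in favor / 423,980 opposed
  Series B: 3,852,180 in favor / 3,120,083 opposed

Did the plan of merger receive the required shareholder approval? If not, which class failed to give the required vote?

Series A: 2/3 of 1725326 = 1150217.33, rounded up to 1150218; 1,150,218 required, 1,150,053 in favor — not approved.
Series B: a majority of 7703634 is 3851818; 3,851,818 required, 3,852,180 in favor — approved.

Not approved — the Series A shares did not give the required vote.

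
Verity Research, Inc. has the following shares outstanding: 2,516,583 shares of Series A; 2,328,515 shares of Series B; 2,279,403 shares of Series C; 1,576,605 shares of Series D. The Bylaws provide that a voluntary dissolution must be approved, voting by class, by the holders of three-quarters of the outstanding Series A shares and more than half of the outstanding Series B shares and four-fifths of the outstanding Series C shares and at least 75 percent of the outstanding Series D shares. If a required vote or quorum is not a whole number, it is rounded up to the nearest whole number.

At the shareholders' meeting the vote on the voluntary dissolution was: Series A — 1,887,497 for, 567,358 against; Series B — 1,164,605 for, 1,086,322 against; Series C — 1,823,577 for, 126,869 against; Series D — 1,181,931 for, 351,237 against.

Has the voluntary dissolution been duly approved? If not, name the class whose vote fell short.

Series A: 3/4 of 2516583 = 1887437.25, rounded up to 1887438; 1,887,438 required, 1,887,497 in favor — approved.
Series B: a majority of 2328515 is 1164258; 1,164,258 required, 1,164,605 in favor — approved.
Series C: 4/5 of 2279403 = 1823522.40, rounded up to 1823523; 1,823,523 required, 1,823,577 in favor — approved.
Series D: 3/4 of 1576605 = 1182453.75, rounded up to 1182454; 1,182,454 required, 1,181,931 in favor — not approved.

Not approved — the Series D shares did not give the required vote.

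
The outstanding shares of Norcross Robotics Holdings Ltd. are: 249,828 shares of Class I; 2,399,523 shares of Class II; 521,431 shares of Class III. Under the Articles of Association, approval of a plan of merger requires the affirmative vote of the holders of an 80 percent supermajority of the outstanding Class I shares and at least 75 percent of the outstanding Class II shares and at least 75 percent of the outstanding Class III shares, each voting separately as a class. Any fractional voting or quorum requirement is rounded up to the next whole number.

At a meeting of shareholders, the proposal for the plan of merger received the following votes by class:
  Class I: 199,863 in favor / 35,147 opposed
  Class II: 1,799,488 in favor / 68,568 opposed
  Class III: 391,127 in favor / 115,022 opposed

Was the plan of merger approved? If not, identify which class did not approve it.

Not approved — the Class II shares did not give the required vote.

Class I: 4/5 of 249828 = 199862.40, rounded up to 199863; 199,863 required, 199,863 in favor — approved.
Class II: 3/4 of 2399523 = 1799642.25, rounded up to 1799643; 1,799,643 required, 1,799,488 in favor — not approved.
Class III: 3/4 of 521431 = 391073.25, rounded up to 391074; 391,074 required, 391,127 in favor — approved.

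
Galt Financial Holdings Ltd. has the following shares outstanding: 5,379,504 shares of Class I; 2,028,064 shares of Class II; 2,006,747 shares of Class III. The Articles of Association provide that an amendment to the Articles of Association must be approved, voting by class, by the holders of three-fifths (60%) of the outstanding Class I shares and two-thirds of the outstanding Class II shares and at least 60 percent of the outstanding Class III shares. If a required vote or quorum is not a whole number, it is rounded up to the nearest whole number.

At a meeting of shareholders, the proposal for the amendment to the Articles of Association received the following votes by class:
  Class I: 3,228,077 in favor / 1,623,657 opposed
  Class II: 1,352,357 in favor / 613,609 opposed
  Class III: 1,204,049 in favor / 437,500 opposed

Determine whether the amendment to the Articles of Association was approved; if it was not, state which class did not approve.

Approved — every class gave the required vote.

Class I: 3/5 of 5379504 = 3227702.40, rounded up to 3227703; 3,227,703 required, 3,228,077 in favor — approved.
Class II: 2/3 of 2028064 = 1352042.67, rounded up to 1352043; 1,352,043 required, 1,352,357 in favor — approved.
Class III: 3/5 of 2006747 = 1204048.20, rounded up to 1204049; 1,204,049 required, 1,204,049 in favor — approved.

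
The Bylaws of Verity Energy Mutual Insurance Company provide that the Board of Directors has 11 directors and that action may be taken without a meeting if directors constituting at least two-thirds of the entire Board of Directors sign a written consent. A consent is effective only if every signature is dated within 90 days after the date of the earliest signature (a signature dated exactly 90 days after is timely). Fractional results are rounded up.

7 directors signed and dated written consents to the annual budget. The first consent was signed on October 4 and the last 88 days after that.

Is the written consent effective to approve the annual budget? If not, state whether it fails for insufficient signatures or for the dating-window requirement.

Not effective — insufficient signatures.

Signatures required: at least two-thirds of 11 — 2/3 of 11 = 7.33, rounded up to 8, so 8 needed; 7 signed. Insufficient.
Dating window: the latest signature is 88 days after the earliest; the limit is 90 days. Within the window.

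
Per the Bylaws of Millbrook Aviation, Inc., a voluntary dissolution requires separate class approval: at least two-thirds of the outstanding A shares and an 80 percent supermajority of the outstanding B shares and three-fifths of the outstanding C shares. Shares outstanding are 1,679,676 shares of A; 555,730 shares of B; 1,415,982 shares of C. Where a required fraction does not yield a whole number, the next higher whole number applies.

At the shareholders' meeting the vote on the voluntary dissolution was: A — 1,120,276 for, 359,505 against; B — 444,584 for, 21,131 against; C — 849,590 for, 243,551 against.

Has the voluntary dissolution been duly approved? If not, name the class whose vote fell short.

Approved — every class gave the required vote.

A: 2/3 of 1679676 = 1119784; 1,119,784 required, 1,120,276 in favor — approved.
B: 4/5 of 555730 = 444584; 444,584 required, 444,584 in favor — approved.
C: 3/5 of 1415982 = 849589.20, rounded up to 849590; 849,590 required, 849,590 in favor — approved.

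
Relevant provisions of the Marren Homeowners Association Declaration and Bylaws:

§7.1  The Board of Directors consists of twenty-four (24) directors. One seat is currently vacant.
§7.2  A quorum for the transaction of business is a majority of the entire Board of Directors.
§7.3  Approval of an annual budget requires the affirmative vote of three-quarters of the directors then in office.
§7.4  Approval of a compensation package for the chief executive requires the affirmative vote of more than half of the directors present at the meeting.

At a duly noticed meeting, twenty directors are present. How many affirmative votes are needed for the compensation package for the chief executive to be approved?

The compensation package for the chief executive requires a majority of the directors present (20).
A majority of 20 is 11.

11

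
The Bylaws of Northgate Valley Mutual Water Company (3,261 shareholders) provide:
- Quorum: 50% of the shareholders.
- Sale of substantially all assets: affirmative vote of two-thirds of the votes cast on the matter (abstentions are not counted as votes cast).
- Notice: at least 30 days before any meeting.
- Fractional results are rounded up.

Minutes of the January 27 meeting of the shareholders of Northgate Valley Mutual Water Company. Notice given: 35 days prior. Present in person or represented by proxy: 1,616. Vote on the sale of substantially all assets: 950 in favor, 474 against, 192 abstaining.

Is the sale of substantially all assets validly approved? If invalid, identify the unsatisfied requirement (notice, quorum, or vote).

Invalid — quorum requirement not satisfied.

Notice: 35 days given; 30 required. Satisfied.
Quorum: 50% of 3,261 = 1,630.50, rounded up to 1,631; 1,616 present. Not satisfied.
Vote: requires two-thirds of the votes cast (1,616 − 192 abstaining = 1,424); 2/3 of 1424 = 949.33, rounded up to 950, so 950 needed; 950 in favor. Satisfied.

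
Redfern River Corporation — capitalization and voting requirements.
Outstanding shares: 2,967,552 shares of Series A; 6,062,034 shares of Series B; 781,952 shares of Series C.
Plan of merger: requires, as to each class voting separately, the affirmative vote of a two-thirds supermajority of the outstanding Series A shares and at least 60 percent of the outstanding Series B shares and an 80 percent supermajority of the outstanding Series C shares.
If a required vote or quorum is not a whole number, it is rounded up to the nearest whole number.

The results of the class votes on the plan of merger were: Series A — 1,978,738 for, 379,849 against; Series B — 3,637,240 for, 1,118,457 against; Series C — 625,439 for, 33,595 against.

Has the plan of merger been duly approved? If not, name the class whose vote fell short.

Not approved — the Series C shares did not give the required vote.

Series A: 2/3 of 2967552 = 1978368; 1,978,368 required, 1,978,738 in favor — approved.
Series B: 3/5 of 6062034 = 3637220.40, rounded up to 3637221; 3,637,221 required, 3,637,240 in favor — approved.
Series C: 4/5 of 781952 = 625561.60, rounded up to 625562; 625,562 required, 625,439 in favor — not approved.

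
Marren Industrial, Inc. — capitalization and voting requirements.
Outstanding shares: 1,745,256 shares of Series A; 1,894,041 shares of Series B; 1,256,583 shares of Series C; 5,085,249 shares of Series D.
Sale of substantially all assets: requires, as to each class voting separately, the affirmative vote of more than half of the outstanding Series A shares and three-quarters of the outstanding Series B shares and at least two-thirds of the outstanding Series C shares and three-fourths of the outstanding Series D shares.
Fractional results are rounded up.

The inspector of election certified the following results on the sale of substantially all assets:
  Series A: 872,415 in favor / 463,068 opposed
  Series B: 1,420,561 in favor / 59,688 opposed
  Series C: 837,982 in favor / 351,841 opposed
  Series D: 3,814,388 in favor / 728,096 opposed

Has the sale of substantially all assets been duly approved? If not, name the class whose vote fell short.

Series A: a majority of 1745256 is 872629; 872,629 required, 872,415 in favor — not approved.
Series B: 3/4 of 1894041 = 1420530.75, rounded up to 1420531; 1,420,531 required, 1,420,561 in favor — approved.
Series C: 2/3 of 1256583 = 837722; 837,722 required, 837,982 in favor — approved.
Series D: 3/4 of 5085249 = 3813936.75, rounded up to 3813937; 3,813,937 required, 3,814,388 in favor — approved.

Not approved — the Series A shares did not give the required vote.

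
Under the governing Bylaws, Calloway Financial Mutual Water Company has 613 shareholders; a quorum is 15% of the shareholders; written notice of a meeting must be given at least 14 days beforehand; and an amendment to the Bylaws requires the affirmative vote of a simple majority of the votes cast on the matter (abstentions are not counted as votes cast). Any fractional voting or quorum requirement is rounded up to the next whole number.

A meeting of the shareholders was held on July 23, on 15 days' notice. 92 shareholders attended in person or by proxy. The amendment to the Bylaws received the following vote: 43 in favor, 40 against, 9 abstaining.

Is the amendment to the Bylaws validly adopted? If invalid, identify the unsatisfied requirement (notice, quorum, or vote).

Notice: 15 days given; 14 required. Satisfied.
Quorum: 15% of 613 = 91.95, rounded up to 92; 92 present. Satisfied.
Vote: requires a majority of the votes cast (92 − 9 abstaining = 83); a majority of 83 is 42, so 42 needed; 43 in favor. Satisfied.

Valid — all requirements satisfied.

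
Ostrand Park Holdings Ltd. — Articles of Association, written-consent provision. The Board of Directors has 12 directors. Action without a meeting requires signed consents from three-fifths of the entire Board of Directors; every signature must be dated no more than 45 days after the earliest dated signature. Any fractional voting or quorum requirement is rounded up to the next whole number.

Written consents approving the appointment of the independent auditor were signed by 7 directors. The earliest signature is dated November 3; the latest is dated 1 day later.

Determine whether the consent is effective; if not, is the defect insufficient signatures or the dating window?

Not effective — insufficient signatures.

Signatures required: three-fifths of 12 — 3/5 of 12 = 7.20, rounded up to 8, so 8 needed; 7 signed. Insufficient.
Dating window: the latest signature is 1 day after the earliest; the limit is 45 days. Within the window.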